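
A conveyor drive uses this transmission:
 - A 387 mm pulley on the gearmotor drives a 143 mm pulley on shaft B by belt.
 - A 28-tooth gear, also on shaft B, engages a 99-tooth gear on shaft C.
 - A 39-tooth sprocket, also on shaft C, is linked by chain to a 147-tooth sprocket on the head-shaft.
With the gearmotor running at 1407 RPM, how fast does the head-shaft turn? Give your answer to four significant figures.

285.7 RPM

belt 143/387 = 0.36951 → 1407/0.36951 = 3807.8 RPM
gear mesh 99/28 = 3.5357 → 3807.8/3.5357 = 1076.9 RPM
chain 147/39 = 3.7692 → 1076.9/3.7692 = 285.72 RPM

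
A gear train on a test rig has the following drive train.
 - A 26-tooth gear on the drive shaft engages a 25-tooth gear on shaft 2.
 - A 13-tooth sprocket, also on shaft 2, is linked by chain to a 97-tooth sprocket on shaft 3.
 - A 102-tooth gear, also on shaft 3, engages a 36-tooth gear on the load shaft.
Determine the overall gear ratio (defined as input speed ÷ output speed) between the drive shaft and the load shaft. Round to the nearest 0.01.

Each stage contributes driven/driver: gear mesh 25/26 = 0.96154, chain 97/13 = 7.4615, gear mesh 36/102 = 0.35294.
Overall: 0.96154 × 7.4615 × 0.35294 = 2.5322.

2.53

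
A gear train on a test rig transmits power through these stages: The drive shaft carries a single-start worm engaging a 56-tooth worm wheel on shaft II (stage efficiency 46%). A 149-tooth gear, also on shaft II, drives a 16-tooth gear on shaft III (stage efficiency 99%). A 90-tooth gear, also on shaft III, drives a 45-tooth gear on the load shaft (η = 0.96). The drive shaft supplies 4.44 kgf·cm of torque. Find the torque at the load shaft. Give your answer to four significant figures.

5.836 kgf·cm

worm 56/1 = 56 → τ = 4.44·56·0.46 = 114.37 kgf·cm
gear mesh 16/149 = 0.10738 → τ = 114.37·0.10738·0.99 = 12.159 kgf·cm
gear mesh 45/90 = 0.5 → τ = 12.159·0.5·0.96 = 5.8363 kgf·cm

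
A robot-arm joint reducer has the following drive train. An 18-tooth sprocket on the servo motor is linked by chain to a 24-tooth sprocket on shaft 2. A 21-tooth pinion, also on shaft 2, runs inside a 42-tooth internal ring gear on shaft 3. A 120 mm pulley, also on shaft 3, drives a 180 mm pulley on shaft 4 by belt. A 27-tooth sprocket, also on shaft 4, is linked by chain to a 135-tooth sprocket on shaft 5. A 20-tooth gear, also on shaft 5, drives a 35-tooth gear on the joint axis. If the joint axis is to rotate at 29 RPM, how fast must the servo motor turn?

1015 RPM

Overall ratio R = 1.3333 × 2 × 1.5 × 5 × 1.75 = 35.
Required input speed = output speed × R = 29 × 35 = 1015 RPM.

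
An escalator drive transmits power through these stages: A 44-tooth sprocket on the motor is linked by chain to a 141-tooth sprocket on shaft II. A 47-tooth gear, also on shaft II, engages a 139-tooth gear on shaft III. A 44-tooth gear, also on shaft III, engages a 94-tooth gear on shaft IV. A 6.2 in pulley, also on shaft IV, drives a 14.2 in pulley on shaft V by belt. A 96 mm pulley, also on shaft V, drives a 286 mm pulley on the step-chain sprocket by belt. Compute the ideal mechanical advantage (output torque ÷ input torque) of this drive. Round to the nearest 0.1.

Each stage contributes driven/driver: chain 141/44 = 3.2045, gear mesh 139/47 = 2.9574, gear mesh 94/44 = 2.1364, belt 14.2/6.2 = 2.2903, belt 286/96 = 2.9792.
Overall: 3.2045 × 2.9574 × 2.1364 × 2.2903 × 2.9792 = 138.15.

138.1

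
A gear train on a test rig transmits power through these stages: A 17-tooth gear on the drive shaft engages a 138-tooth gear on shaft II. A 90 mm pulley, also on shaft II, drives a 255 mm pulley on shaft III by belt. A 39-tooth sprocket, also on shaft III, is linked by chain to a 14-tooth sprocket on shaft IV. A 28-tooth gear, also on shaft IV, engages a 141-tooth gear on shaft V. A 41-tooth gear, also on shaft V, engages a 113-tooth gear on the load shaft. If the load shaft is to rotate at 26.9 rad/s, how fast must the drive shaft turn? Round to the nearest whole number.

3082 rad/s

Overall ratio R = 8.1176 × 2.8333 × 0.35897 × 5.0357 × 2.7561 = 114.59.
Required input speed = output speed × R = 26.9 × 114.59 = 3082.5 rad/s.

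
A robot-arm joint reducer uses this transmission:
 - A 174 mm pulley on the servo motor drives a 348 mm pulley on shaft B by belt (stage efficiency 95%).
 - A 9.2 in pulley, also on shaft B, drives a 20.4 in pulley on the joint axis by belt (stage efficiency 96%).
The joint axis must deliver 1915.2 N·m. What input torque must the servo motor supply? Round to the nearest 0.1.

473.5 N·m

Overall ratio R = 2 × 2.2174 = 4.4348; overall efficiency η = 0.95 × 0.96 = 0.9120.
Input torque = output torque / (R × η) = 1915.2 / (4.4348 × 0.9120) = 473.53 N·m.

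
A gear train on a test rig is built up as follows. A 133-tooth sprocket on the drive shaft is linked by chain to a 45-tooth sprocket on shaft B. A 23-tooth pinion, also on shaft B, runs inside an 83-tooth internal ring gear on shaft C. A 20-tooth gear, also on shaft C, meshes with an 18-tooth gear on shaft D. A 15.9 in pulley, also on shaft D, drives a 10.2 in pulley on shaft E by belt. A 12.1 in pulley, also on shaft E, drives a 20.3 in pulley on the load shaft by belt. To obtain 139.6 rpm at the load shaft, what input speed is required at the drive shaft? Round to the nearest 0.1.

Overall ratio R = 0.33835 × 3.6087 × 0.9 × 0.64151 × 1.6777 = 1.1827.
Required input speed = output speed × R = 139.6 × 1.1827 = 165.1 rpm.

165.1 rpm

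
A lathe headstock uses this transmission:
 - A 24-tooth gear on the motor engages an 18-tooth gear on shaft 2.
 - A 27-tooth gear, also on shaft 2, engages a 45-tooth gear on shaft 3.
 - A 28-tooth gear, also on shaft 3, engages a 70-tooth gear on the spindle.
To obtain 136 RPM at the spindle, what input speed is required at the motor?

Overall ratio R = 0.75 × 1.6667 × 2.5 = 3.125.
Required input speed = output speed × R = 136 × 3.125 = 425 RPM.

425 RPM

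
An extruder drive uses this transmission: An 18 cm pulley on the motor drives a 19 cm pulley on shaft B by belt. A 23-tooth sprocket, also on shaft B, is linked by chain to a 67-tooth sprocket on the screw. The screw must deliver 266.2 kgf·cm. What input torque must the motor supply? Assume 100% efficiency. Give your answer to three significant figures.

Overall ratio R = 1.0556 × 2.913 = 3.0749.
Input torque = output torque / R = 266.2 / 3.0749 = 86.573 kgf·cm.

86.6 kgf·cm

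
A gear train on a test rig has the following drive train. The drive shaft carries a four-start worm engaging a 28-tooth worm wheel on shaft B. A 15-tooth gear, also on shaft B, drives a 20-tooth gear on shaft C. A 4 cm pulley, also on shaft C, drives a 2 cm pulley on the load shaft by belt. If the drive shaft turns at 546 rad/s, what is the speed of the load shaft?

117 rad/s

Worm: ratio = 28/4 = 7, so shaft B turns at 546 / 7 = 78 rad/s.
Gear mesh: ratio = 20/15 = 1.3333, so shaft C turns at 78 / 1.3333 = 58.5 rad/s.
Belt: ratio = 2/4 = 0.5, so the load shaft turns at 58.5 / 0.5 = 117 rad/s.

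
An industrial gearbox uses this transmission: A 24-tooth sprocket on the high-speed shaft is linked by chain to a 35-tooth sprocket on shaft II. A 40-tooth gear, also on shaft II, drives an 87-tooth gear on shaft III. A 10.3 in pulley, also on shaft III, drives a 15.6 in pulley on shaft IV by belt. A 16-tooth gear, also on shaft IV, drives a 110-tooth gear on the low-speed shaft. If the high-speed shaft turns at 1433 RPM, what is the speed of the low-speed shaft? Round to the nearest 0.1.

43.4 RPM

the high-speed shaft → shaft II (chain, 35/24): 1433 ÷ 1.4583 = 982.63 RPM
shaft II → shaft III (gear mesh, 87/40): 982.63 ÷ 2.175 = 451.78 RPM
shaft III → shaft IV (belt, 15.6/10.3): 451.78 ÷ 1.5146 = 298.29 RPM
shaft IV → the low-speed shaft (gear mesh, 110/16): 298.29 ÷ 6.875 = 43.388 RPM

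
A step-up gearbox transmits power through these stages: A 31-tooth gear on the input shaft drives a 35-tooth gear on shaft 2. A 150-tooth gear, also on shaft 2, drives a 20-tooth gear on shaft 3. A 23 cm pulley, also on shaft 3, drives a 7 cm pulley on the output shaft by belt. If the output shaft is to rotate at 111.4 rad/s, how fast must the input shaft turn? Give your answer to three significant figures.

5.10 rad/s

Overall ratio R = 1.129 × 0.13333 × 0.30435 = 0.045816.
Required input speed = output speed × R = 111.4 × 0.045816 = 5.1039 rad/s.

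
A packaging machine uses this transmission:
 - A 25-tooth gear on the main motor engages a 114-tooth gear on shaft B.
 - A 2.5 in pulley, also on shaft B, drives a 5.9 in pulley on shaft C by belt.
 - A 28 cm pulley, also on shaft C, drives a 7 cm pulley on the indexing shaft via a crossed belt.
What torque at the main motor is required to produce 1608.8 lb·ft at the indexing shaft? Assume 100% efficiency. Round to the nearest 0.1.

598.0 lb·ft

Overall ratio R = 4.56 × 2.36 × 0.25 = 2.6904.
Input torque = output torque / R = 1608.8 / 2.6904 = 597.98 lb·ft.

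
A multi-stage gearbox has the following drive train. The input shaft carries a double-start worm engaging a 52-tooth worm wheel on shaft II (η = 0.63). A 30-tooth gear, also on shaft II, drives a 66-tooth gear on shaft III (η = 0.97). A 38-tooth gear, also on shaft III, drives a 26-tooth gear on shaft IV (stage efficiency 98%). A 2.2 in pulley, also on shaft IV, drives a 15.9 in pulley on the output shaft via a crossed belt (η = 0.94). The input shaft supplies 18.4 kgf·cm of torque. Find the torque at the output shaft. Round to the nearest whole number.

After the worm (52/2): 18.4 × 26 × 0.63 = 301.39 kgf·cm
After the gear mesh (66/30): 301.39 × 2.2 × 0.97 = 643.17 kgf·cm
After the gear mesh (26/38): 643.17 × 0.68421 × 0.98 = 431.26 kgf·cm
After the belt (15.9/2.2): 431.26 × 7.2273 × 0.94 = 2929.8 kgf·cm

2930 kgf·cm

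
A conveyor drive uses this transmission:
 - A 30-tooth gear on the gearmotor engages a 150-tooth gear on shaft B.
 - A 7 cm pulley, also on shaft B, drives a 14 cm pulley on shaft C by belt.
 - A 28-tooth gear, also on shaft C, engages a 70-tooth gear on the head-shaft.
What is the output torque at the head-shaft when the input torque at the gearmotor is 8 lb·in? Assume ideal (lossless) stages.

200 lb·in

After the gear mesh (150/30): 8 × 5 = 40 lb·in
After the belt (14/7): 40 × 2 = 80 lb·in
After the gear mesh (70/28): 80 × 2.5 = 200 lb·in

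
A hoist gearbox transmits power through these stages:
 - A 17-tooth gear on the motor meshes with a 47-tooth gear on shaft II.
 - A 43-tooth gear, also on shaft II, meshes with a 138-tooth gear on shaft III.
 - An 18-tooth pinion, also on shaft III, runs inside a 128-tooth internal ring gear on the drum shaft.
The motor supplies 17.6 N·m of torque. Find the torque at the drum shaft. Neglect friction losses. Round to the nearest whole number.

After the gear mesh (47/17): 17.6 × 2.7647 = 48.659 N·m
After the gear mesh (138/43): 48.659 × 3.2093 = 156.16 N·m
After the internal gear (128/18): 156.16 × 7.1111 = 1110.5 N·m

1110 N·m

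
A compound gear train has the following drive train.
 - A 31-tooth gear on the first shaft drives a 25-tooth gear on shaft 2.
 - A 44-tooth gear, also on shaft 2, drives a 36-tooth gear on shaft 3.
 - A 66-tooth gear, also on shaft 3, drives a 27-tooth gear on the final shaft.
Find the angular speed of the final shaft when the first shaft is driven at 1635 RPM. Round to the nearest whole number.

6057 RPM

Gear mesh: ratio = 25/31 = 0.80645, so shaft 2 turns at 1635 / 0.80645 = 2027.4 RPM.
Gear mesh: ratio = 36/44 = 0.81818, so shaft 3 turns at 2027.4 / 0.81818 = 2477.9 RPM.
Gear mesh: ratio = 27/66 = 0.40909, so the final shaft turns at 2477.9 / 0.40909 = 6057.2 RPM.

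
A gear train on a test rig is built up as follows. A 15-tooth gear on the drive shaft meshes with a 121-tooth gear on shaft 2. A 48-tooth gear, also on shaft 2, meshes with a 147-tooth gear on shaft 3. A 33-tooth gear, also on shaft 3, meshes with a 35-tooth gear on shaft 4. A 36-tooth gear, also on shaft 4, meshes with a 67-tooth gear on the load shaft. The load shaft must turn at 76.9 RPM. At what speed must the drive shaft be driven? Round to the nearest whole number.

3750 RPM

Overall ratio R = 8.0667 × 3.0625 × 1.0606 × 1.8611 = 48.764.
Required input speed = output speed × R = 76.9 × 48.764 = 3749.9 RPM.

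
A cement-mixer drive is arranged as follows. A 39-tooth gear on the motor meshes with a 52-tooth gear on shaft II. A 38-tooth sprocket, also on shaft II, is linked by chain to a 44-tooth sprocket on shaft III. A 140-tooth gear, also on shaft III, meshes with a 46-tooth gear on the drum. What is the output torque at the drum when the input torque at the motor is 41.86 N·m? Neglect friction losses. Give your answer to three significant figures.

gear mesh 52/39 = 1.3333 → τ = 41.86·1.3333 = 55.813 N·m
chain 44/38 = 1.1579 → τ = 55.813·1.1579 = 64.626 N·m
gear mesh 46/140 = 0.32857 → τ = 64.626·0.32857 = 21.234 N·m

21.2 N·m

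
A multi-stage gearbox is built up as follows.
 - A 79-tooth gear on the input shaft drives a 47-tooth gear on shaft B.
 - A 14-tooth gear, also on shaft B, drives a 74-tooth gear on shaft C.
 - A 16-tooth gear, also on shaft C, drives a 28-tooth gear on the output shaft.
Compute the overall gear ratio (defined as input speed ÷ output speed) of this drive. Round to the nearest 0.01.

Each stage contributes driven/driver: gear mesh 47/79 = 0.59494, gear mesh 74/14 = 5.2857, gear mesh 28/16 = 1.75.
Overall: 0.59494 × 5.2857 × 1.75 = 5.5032.

5.50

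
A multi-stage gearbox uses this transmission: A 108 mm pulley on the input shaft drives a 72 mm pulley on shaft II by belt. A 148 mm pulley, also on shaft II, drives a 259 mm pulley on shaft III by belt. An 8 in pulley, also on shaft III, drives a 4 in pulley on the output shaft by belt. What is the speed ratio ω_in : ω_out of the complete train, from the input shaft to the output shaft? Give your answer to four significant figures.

Each stage contributes driven/driver: belt 72/108 = 0.66667, belt 259/148 = 1.75, belt 4/8 = 0.5.
Overall: 0.66667 × 1.75 × 0.5 = 0.58333.

0.5833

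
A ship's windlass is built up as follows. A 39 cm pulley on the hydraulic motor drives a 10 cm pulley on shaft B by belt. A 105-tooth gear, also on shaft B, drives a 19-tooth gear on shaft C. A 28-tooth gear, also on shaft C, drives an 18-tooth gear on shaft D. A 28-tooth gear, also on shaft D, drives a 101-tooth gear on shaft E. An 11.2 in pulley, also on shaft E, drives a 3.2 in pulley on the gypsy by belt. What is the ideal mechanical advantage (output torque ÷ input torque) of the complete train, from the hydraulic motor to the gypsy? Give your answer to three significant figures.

0.0307

Each stage contributes driven/driver: belt 10/39 = 0.25641, gear mesh 19/105 = 0.18095, gear mesh 18/28 = 0.64286, gear mesh 101/28 = 3.6071, belt 3.2/11.2 = 0.28571.
Overall: 0.25641 × 0.18095 × 0.64286 × 3.6071 × 0.28571 = 0.03074.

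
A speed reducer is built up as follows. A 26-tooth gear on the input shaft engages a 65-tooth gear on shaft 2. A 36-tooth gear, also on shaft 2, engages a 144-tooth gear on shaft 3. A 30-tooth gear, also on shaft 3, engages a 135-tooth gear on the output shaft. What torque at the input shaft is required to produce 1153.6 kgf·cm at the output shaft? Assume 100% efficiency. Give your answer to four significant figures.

25.64 kgf·cm

Overall ratio R = 2.5 × 4 × 4.5 = 45.
Input torque = output torque / R = 1153.6 / 45 = 25.636 kgf·cm.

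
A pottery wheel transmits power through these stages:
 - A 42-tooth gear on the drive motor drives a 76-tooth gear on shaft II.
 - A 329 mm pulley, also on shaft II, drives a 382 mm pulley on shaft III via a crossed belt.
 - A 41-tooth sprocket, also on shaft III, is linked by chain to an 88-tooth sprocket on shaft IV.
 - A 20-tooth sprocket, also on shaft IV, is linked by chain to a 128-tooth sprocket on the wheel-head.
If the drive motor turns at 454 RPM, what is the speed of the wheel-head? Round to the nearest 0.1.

gear mesh 76/42 = 1.8095 → 454/1.8095 = 250.89 RPM
belt 382/329 = 1.1611 → 250.89/1.1611 = 216.08 RPM
chain 88/41 = 2.1463 → 216.08/2.1463 = 100.68 RPM
chain 128/20 = 6.4 → 100.68/6.4 = 15.731 RPM

15.7 RPM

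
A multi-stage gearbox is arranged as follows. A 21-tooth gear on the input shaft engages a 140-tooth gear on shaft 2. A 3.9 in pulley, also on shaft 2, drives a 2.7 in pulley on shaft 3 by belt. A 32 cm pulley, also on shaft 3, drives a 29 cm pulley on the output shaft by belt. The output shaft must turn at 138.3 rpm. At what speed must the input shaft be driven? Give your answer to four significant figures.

Overall ratio R = 6.6667 × 0.69231 × 0.90625 = 4.1827.
Required input speed = output speed × R = 138.3 × 4.1827 = 578.47 rpm.

578.5 rpm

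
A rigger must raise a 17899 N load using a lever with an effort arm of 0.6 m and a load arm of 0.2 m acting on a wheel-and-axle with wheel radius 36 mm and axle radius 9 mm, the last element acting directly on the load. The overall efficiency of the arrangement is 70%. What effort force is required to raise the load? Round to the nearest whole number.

2131 N

Lever MA = effort arm / load arm = 0.6/0.2 = 3.
Wheel-and-axle MA = R/r = 36/9 = 4.
Combined ideal MA = 3 × 4 = 12.
Actual MA = 12 × 0.70 = 8.4.
Effort = load / actual MA = 17899 / 8.4 = 2130.8 N.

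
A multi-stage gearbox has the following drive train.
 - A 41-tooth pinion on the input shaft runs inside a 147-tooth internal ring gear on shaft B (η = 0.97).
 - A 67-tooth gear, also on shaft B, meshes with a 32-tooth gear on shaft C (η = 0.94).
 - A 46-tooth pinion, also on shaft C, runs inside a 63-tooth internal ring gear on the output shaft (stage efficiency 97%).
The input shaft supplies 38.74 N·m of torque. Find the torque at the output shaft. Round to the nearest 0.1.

80.4 N·m

internal gear 147/41 = 3.5854 → τ = 38.74·3.5854·0.97 = 134.73 N·m
gear mesh 32/67 = 0.47761 → τ = 134.73·0.47761·0.94 = 60.488 N·m
internal gear 63/46 = 1.3696 → τ = 60.488·1.3696·0.97 = 80.357 N·m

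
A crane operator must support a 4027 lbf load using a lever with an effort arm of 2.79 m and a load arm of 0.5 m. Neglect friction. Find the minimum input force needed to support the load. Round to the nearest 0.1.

721.7 lbf

Lever MA = effort arm / load arm = 2.79/0.5 = 5.58.
Effort = load / MA = 4027 / 5.58 = 721.68 lbf.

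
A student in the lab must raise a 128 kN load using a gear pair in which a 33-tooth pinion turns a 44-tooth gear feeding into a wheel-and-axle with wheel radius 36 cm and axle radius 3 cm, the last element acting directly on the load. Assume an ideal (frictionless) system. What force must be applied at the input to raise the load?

Gear pair MA = 44/33 = 1.3333.
Wheel-and-axle MA = R/r = 36/3 = 12.
Combined ideal MA = 1.3333 × 12 = 16.
Effort = load / MA = 128 / 16 = 8 kN.

8 kN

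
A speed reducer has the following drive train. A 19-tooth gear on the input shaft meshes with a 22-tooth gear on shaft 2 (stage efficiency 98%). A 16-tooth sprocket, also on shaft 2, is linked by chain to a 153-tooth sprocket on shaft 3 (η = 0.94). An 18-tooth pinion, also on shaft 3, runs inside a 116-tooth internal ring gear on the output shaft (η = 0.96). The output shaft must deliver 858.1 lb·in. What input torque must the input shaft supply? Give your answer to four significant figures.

13.60 lb·in

Overall ratio R = 1.1579 × 9.5625 × 6.4444 = 71.355; overall efficiency η = 0.98 × 0.94 × 0.96 = 0.8844.
Input torque = output torque / (R × η) = 858.1 / (71.355 × 0.8844) = 13.598 lb·in.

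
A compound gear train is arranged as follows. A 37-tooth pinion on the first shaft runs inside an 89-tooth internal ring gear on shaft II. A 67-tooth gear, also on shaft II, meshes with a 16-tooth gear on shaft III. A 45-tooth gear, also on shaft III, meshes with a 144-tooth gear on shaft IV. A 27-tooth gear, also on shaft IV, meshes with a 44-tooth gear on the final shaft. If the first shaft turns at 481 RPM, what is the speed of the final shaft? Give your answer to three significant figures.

161 RPM

internal gear 89/37 = 2.4054 → 481/2.4054 = 199.97 RPM
gear mesh 16/67 = 0.23881 → 199.97/0.23881 = 837.36 RPM
gear mesh 144/45 = 3.2 → 837.36/3.2 = 261.67 RPM
gear mesh 44/27 = 1.6296 → 261.67/1.6296 = 160.57 RPM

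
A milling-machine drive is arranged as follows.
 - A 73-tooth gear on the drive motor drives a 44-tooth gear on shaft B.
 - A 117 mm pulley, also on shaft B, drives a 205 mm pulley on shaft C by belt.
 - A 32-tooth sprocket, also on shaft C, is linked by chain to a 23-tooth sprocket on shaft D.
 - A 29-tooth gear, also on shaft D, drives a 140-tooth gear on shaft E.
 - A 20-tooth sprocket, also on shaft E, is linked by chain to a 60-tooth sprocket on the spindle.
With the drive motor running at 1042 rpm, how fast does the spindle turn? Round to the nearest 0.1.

gear mesh 44/73 = 0.60274 → 1042/0.60274 = 1728.8 rpm
belt 205/117 = 1.7521 → 1728.8/1.7521 = 986.67 rpm
chain 23/32 = 0.71875 → 986.67/0.71875 = 1372.8 rpm
gear mesh 140/29 = 4.8276 → 1372.8/4.8276 = 284.36 rpm
chain 60/20 = 3 → 284.36/3 = 94.785 rpm

94.8 rpm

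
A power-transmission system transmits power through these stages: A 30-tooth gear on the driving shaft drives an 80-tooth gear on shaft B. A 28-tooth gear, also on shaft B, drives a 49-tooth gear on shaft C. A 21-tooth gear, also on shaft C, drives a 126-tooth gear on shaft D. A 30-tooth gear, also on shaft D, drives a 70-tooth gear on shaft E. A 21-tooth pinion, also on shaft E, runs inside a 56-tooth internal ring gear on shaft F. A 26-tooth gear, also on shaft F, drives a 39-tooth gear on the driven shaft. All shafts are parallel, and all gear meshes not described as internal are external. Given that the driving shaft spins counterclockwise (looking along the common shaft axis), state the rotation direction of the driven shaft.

the driving shaft → shaft B: external mesh, 1 reversal → CW.
shaft B → shaft C: external mesh, 1 reversal → CCW.
shaft C → shaft D: external mesh, 1 reversal → CW.
shaft D → shaft E: external mesh, 1 reversal → CCW.
shaft E → shaft F: internal mesh, same direction → CCW.
shaft F → the driven shaft: external mesh, 1 reversal → CW.
5 reversals in total — an odd number — so the driven shaft turns opposite to the driving shaft.

clockwise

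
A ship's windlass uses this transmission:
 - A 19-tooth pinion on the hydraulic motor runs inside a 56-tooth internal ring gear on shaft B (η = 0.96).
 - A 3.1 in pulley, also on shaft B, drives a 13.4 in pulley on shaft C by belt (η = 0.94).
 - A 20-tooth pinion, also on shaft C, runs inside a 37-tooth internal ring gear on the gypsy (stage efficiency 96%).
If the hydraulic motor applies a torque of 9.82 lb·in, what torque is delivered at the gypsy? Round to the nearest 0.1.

Internal gear: ratio = 56/19 = 2.9474; torque at shaft B = 9.82 × 2.9474 × 0.96 = 27.785 lb·in.
Belt: ratio = 13.4/3.1 = 4.3226; torque at shaft C = 27.785 × 4.3226 × 0.94 = 112.9 lb·in.
Internal gear: ratio = 37/20 = 1.85; torque at the gypsy = 112.9 × 1.85 × 0.96 = 200.51 lb·in.

200.5 lb·in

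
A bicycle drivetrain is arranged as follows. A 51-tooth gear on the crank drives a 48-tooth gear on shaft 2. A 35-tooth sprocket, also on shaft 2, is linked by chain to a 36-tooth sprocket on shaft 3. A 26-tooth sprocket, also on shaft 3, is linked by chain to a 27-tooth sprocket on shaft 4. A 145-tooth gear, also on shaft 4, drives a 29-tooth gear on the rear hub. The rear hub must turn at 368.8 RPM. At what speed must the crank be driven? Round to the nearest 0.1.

Overall ratio R = 0.94118 × 1.0286 × 1.0385 × 0.2 = 0.20106.
Required input speed = output speed × R = 368.8 × 0.20106 = 74.151 RPM.

74.2 RPM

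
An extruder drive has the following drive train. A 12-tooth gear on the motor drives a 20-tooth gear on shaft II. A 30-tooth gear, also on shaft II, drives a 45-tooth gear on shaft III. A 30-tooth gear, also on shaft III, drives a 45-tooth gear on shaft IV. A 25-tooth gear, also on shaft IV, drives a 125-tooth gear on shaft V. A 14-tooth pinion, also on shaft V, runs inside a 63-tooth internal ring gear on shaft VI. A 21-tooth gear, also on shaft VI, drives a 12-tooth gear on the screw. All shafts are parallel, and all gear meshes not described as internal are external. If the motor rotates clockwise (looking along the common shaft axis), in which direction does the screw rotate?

the motor → shaft II: external mesh, 1 reversal → CCW.
shaft II → shaft III: external mesh, 1 reversal → CW.
shaft III → shaft IV: external mesh, 1 reversal → CCW.
shaft IV → shaft V: external mesh, 1 reversal → CW.
shaft V → shaft VI: internal mesh, same direction → CW.
shaft VI → the screw: external mesh, 1 reversal → CCW.
5 reversals in total — an odd number — so the screw turns opposite to the motor.

counterclockwise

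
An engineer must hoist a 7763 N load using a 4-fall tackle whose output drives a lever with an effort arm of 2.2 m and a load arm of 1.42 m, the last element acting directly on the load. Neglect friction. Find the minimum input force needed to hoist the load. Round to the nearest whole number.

1253 N

Block-and-tackle MA = number of supporting rope parts = 4.
Lever MA = effort arm / load arm = 2.2/1.42 = 1.5493.
Combined ideal MA = 4 × 1.5493 = 6.1972.
Effort = load / MA = 7763 / 6.1972 = 1252.7 N.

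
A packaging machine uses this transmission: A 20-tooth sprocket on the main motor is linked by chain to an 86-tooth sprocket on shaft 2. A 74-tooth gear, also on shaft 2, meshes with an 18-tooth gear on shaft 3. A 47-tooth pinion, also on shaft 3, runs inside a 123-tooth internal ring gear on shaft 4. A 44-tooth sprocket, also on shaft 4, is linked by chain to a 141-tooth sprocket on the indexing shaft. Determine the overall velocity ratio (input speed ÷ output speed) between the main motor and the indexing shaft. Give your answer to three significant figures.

Each stage contributes driven/driver: chain 86/20 = 4.3, gear mesh 18/74 = 0.24324, internal gear 123/47 = 2.617, chain 141/44 = 3.2045.
Overall: 4.3 × 0.24324 × 2.617 × 3.2045 = 8.7717.

8.77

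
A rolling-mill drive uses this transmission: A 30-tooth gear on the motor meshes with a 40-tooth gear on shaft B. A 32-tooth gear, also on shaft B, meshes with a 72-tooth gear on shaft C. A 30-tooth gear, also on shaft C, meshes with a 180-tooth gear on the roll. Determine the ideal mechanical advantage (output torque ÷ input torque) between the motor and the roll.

Each stage contributes driven/driver: gear mesh 40/30 = 1.3333, gear mesh 72/32 = 2.25, gear mesh 180/30 = 6.
Overall: 1.3333 × 2.25 × 6 = 18.

18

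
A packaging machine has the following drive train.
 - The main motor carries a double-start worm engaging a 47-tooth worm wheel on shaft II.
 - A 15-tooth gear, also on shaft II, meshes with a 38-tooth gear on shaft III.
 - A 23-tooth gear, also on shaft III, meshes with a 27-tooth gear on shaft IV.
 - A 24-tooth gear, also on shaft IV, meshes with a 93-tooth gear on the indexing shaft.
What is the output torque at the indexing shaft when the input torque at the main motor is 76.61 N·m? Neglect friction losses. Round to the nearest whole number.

worm 47/2 = 23.5 → τ = 76.61·23.5 = 1800.3 N·m
gear mesh 38/15 = 2.5333 → τ = 1800.3·2.5333 = 4560.8 N·m
gear mesh 27/23 = 1.1739 → τ = 4560.8·1.1739 = 5354 N·m
gear mesh 93/24 = 3.875 → τ = 5354·3.875 = 20747 N·m

20747 N·m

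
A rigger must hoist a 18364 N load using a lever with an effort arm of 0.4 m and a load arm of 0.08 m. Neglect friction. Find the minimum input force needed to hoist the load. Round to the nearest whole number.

Lever MA = effort arm / load arm = 0.4/0.08 = 5.
Effort = load / MA = 18364 / 5 = 3672.8 N.

3673 N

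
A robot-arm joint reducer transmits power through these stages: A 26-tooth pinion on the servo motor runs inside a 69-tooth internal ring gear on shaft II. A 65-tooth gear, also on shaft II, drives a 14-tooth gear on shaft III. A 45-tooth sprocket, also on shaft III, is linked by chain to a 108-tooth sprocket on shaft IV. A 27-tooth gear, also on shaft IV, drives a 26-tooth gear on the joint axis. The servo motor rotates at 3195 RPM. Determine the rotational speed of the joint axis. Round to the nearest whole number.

2419 RPM

the servo motor → shaft II (internal gear, 69/26): 3195 ÷ 2.6538 = 1203.9 RPM
shaft II → shaft III (gear mesh, 14/65): 1203.9 ÷ 0.21538 = 5589.6 RPM
shaft III → shaft IV (chain, 108/45): 5589.6 ÷ 2.4 = 2329 RPM
shaft IV → the joint axis (gear mesh, 26/27): 2329 ÷ 0.96296 = 2418.6 RPM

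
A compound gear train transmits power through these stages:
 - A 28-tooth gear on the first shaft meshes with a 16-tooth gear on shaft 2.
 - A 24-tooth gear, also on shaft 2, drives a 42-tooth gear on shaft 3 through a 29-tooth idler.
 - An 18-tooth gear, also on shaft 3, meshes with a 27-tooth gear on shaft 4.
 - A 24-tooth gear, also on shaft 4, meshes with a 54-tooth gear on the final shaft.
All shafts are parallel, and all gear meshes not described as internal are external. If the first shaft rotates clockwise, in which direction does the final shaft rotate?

counterclockwise

the first shaft → shaft 2: external mesh, 1 reversal → CCW.
shaft 2 → shaft 3: driver → idler → driven is 2 external meshes, 2 reversals → CCW.
shaft 3 → shaft 4: external mesh, 1 reversal → CW.
shaft 4 → the final shaft: external mesh, 1 reversal → CCW.
5 reversals in total — an odd number — so the final shaft turns opposite to the first shaft.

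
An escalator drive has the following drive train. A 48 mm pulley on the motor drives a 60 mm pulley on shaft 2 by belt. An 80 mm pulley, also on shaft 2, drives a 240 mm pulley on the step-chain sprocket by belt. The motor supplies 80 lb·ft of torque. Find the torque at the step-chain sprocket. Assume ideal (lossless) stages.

300 lb·ft

belt 60/48 = 1.25 → τ = 80·1.25 = 100 lb·ft
belt 240/80 = 3 → τ = 100·3 = 300 lb·ft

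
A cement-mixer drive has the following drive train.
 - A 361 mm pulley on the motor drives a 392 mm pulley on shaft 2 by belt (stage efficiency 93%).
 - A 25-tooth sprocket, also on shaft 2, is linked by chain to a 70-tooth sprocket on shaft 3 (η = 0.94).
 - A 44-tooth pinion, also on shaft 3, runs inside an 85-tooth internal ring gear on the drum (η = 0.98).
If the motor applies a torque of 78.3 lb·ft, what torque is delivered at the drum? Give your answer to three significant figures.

belt 392/361 = 1.0859 → τ = 78.3·1.0859·0.93 = 79.072 lb·ft
chain 70/25 = 2.8 → τ = 79.072·2.8·0.94 = 208.12 lb·ft
internal gear 85/44 = 1.9318 → τ = 208.12·1.9318·0.98 = 394.01 lb·ft

394 lb·ft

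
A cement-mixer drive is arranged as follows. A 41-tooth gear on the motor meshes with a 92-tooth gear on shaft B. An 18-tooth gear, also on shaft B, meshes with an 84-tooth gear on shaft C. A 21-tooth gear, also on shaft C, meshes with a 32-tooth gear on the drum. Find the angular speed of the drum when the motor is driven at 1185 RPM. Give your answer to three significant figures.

Gear mesh: ratio = 92/41 = 2.2439, so shaft B turns at 1185 / 2.2439 = 528.1 RPM.
Gear mesh: ratio = 84/18 = 4.6667, so shaft C turns at 528.1 / 4.6667 = 113.16 RPM.
Gear mesh: ratio = 32/21 = 1.5238, so the drum turns at 113.16 / 1.5238 = 74.264 RPM.

74.3 RPM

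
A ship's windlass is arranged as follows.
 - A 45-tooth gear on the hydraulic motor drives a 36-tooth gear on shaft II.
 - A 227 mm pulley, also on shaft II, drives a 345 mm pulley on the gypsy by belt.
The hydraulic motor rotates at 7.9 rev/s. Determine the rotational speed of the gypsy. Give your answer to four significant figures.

6.497 rev/s

gear mesh 36/45 = 0.8 → 7.9/0.8 = 9.875 rev/s
belt 345/227 = 1.5198 → 9.875/1.5198 = 6.4975 rev/s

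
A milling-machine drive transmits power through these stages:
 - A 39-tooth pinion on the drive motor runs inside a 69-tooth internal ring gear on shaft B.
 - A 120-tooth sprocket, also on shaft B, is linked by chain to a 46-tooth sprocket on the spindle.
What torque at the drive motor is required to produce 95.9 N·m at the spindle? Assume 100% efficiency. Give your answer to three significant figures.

141 N·m

Overall ratio R = 1.7692 × 0.38333 = 0.67821.
Input torque = output torque / R = 95.9 / 0.67821 = 141.4 N·m.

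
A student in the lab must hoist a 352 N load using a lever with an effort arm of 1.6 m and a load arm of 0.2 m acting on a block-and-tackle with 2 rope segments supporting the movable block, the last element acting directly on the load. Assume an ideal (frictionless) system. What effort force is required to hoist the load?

22 N

Lever MA = effort arm / load arm = 1.6/0.2 = 8.
Block-and-tackle MA = number of supporting rope parts = 2.
Combined ideal MA = 8 × 2 = 16.
Effort = load / MA = 352 / 16 = 22 N.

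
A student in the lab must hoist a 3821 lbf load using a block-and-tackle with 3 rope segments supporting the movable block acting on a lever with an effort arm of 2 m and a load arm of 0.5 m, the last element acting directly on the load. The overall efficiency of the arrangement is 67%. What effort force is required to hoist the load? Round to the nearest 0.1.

Block-and-tackle MA = number of supporting rope parts = 3.
Lever MA = effort arm / load arm = 2/0.5 = 4.
Combined ideal MA = 3 × 4 = 12.
Actual MA = 12 × 0.67 = 8.04.
Effort = load / actual MA = 3821 / 8.04 = 475.25 lbf.

475.2 lbf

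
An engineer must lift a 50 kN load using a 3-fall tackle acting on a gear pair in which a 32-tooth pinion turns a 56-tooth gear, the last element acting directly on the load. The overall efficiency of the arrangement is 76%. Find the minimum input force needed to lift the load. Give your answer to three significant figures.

Block-and-tackle MA = number of supporting rope parts = 3.
Gear pair MA = 56/32 = 1.75.
Combined ideal MA = 3 × 1.75 = 5.25.
Actual MA = 5.25 × 0.76 = 3.99.
Effort = load / actual MA = 50 / 3.99 = 12.531 kN.

12.5 kN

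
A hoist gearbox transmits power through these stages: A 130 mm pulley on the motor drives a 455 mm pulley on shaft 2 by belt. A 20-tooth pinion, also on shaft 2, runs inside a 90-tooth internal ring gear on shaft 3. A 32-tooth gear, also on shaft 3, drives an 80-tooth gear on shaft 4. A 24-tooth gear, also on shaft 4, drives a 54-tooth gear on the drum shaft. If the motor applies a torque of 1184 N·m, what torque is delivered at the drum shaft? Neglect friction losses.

104895 N·m

Belt: ratio = 455/130 = 3.5; torque at shaft 2 = 1184 × 3.5 = 4144 N·m.
Internal gear: ratio = 90/20 = 4.5; torque at shaft 3 = 4144 × 4.5 = 18648 N·m.
Gear mesh: ratio = 80/32 = 2.5; torque at shaft 4 = 18648 × 2.5 = 46620 N·m.
Gear mesh: ratio = 54/24 = 2.25; torque at the drum shaft = 46620 × 2.25 = 104895 N·m.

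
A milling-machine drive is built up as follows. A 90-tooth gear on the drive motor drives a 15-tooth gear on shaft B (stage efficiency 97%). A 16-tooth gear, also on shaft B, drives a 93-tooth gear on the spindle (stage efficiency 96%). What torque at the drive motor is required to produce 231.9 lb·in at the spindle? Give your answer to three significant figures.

Overall ratio R = 0.16667 × 5.8125 = 0.96875; overall efficiency η = 0.97 × 0.96 = 0.9312.
Input torque = output torque / (R × η) = 231.9 / (0.96875 × 0.9312) = 257.07 lb·in.

257 lb·in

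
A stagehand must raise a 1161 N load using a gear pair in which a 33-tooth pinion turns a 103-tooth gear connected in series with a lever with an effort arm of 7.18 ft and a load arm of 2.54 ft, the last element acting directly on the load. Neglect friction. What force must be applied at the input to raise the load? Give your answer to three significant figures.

Gear pair MA = 103/33 = 3.1212.
Lever MA = effort arm / load arm = 7.18/2.54 = 2.8268.
Combined ideal MA = 3.1212 × 2.8268 = 8.823.
Effort = load / MA = 1161 / 8.823 = 131.59 N.

132 N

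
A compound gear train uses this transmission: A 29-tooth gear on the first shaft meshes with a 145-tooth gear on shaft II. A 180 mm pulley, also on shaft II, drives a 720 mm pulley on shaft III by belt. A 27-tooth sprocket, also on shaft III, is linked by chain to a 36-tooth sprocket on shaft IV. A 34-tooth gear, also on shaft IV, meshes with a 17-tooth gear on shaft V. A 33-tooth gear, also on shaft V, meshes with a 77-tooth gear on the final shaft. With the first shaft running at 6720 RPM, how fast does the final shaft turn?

the first shaft → shaft II (gear mesh, 145/29): 6720 ÷ 5 = 1344 RPM
shaft II → shaft III (belt, 720/180): 1344 ÷ 4 = 336 RPM
shaft III → shaft IV (chain, 36/27): 336 ÷ 1.3333 = 252 RPM
shaft IV → shaft V (gear mesh, 17/34): 252 ÷ 0.5 = 504 RPM
shaft V → the final shaft (gear mesh, 77/33): 504 ÷ 2.3333 = 216 RPM

216 RPM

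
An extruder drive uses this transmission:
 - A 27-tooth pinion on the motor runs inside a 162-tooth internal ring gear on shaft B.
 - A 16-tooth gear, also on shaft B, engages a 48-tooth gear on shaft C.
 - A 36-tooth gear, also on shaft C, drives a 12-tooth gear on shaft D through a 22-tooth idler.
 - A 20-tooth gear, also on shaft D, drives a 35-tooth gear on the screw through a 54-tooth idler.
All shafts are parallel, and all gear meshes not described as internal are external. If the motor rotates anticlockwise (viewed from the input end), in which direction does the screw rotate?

clockwise

the motor → shaft B: internal mesh, same direction → CCW.
shaft B → shaft C: external mesh, 1 reversal → CW.
shaft C → shaft D: driver → idler → driven is 2 external meshes, 2 reversals → CW.
shaft D → the screw: driver → idler → driven is 2 external meshes, 2 reversals → CW.
5 reversals in total — an odd number — so the screw turns opposite to the motor.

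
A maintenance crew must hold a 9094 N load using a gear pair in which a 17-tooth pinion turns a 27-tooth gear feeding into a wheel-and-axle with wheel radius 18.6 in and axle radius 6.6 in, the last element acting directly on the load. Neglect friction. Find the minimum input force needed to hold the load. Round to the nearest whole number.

Gear pair MA = 27/17 = 1.5882.
Wheel-and-axle MA = R/r = 18.6/6.6 = 2.8182.
Combined ideal MA = 1.5882 × 2.8182 = 4.4759.
Effort = load / MA = 9094 / 4.4759 = 2031.8 N.

2032 N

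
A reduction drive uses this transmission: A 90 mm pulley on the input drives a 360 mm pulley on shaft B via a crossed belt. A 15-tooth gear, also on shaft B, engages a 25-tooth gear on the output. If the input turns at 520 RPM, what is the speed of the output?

belt 360/90 = 4 → 520/4 = 130 RPM
gear mesh 25/15 = 1.6667 → 130/1.6667 = 78 RPM

78 RPM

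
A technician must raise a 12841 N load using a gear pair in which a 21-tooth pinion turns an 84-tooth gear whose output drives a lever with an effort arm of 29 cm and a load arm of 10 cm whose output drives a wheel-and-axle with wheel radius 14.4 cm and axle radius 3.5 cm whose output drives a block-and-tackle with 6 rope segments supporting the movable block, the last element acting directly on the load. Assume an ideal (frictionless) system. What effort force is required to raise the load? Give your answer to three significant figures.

44.8 N

Gear pair MA = 84/21 = 4.
Lever MA = effort arm / load arm = 29/10 = 2.9.
Wheel-and-axle MA = R/r = 14.4/3.5 = 4.1143.
Block-and-tackle MA = number of supporting rope parts = 6.
Combined ideal MA = 4 × 2.9 × 4.1143 × 6 = 286.35.
Effort = load / MA = 12841 / 286.35 = 44.843 N.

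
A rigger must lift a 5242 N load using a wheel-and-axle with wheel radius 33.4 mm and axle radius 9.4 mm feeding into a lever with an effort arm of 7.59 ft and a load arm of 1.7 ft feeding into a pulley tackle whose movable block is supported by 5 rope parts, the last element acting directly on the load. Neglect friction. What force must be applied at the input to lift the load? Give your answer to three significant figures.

66.1 N

Wheel-and-axle MA = R/r = 33.4/9.4 = 3.5532.
Lever MA = effort arm / load arm = 7.59/1.7 = 4.4647.
Block-and-tackle MA = number of supporting rope parts = 5.
Combined ideal MA = 3.5532 × 4.4647 × 5 = 79.32.
Effort = load / MA = 5242 / 79.32 = 66.087 N.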